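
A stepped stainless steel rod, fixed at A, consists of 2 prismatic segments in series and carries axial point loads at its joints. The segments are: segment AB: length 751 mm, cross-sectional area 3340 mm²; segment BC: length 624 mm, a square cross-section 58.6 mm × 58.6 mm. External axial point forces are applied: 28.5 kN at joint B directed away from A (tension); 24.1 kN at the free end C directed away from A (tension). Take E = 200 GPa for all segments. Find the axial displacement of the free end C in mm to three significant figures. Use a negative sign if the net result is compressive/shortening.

Internal axial forces (sectioning from the free end, tension +): N_BC = 24.1 kN, N_AB = 52.6 kN.
A_BC = 3434 mm².
δ_AB = 52600·751/(3340·200000) = 0.05914 mm
δ_BC = 24100·624/(3434·200000) = 0.0219 mm
δ = Σδ_i = 0.08103 mm.

0.0810 mm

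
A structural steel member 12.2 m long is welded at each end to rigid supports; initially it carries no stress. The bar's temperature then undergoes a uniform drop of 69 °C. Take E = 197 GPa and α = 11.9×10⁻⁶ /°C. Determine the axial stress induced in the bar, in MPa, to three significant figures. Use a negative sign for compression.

162 MPa

Free thermal expansion αLΔT = 11.9e-6 · 12200 · -69 = -10.02 mm.
The walls impose strain ε = −(-10.02)/12200 = 8.2110e-04; σ = Eε = 197000 · 8.2110e-04 = 161.8 MPa.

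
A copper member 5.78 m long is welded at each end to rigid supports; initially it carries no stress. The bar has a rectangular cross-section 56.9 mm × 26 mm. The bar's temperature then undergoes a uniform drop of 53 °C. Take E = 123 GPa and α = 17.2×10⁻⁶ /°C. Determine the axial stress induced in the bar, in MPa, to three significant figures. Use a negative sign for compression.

Free thermal expansion αLΔT = 17.2e-6 · 5780 · -53 = -5.269 mm.
The walls impose strain ε = −(-5.269)/5780 = 9.1160e-04; σ = Eε = 123000 · 9.1160e-04 = 112.1 MPa.

112 MPa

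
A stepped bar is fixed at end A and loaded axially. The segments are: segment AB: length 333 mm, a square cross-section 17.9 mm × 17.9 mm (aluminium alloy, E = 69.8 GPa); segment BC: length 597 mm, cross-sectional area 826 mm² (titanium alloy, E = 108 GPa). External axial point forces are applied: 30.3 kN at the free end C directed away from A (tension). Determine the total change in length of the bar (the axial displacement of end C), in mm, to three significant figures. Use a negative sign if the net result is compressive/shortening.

0.654 mm

Internal axial forces (sectioning from the free end, tension +): N_BC = 30.3 kN, N_AB = 30.3 kN.
A_AB = 320.4 mm².
δ_AB = 30300·333/(320.4·69800) = 0.4512 mm
δ_BC = 30300·597/(826·108000) = 0.2028 mm
δ = Σδ_i = 0.6539 mm.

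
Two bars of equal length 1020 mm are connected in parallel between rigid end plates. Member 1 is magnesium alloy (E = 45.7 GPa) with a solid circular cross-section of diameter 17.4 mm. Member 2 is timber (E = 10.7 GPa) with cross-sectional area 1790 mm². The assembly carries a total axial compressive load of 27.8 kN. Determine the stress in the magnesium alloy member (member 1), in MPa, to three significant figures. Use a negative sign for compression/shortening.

-42.3 MPa

A_1 = 237.8 mm².
Equal strain + equilibrium ⇒ each member carries load in proportion to AE: A₁E₁ = 10870000 N, A₂E₂ = 19150000 N, ΣAE = 30020000 N.
σ₁ = P·E₁/ΣAE = -27800·45700/30020000 = -42.32 MPa.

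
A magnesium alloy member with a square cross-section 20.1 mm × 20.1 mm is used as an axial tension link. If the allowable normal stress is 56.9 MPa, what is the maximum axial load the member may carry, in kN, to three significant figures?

23.0 kN

A = 404 mm².
P_max = σ_allow · A = 56.9 · 404 = 22990 N = 22.99 kN.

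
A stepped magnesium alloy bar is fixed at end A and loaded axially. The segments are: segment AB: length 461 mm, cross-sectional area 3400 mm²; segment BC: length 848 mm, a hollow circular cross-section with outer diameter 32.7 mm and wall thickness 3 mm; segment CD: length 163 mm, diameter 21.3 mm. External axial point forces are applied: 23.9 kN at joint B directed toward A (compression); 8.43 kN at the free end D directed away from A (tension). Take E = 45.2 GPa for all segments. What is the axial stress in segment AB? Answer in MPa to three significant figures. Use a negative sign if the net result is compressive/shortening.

-4.55 MPa

Internal axial forces (sectioning from the free end, tension +): N_CD = 8.43 kN, N_BC = 8.43 kN, N_AB = -15.47 kN.
σ_AB = N_AB/A_AB = -15470/3400 = -4.55 MPa.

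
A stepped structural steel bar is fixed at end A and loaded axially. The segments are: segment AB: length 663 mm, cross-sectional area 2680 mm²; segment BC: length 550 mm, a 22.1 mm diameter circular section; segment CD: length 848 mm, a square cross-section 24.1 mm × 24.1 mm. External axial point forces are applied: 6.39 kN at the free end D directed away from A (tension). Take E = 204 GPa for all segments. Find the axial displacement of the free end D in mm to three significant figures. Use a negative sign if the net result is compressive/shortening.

0.0984 mm

Internal axial forces (sectioning from the free end, tension +): N_CD = 6.39 kN, N_BC = 6.39 kN, N_AB = 6.39 kN.
A_BC = 383.6 mm².
A_CD = 580.8 mm².
δ_AB = 6390·663/(2680·204000) = 0.007749 mm
δ_BC = 6390·550/(383.6·204000) = 0.04491 mm
δ_CD = 6390·848/(580.8·204000) = 0.04573 mm
δ = Σδ_i = 0.09839 mm.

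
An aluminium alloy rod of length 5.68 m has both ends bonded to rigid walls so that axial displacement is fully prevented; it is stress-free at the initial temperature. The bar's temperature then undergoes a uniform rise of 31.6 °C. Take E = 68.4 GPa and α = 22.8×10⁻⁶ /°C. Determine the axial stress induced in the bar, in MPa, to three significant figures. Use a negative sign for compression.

-49.3 MPa

Free thermal expansion αLΔT = 22.8e-6 · 5680 · 31.6 = 4.092 mm.
The walls impose strain ε = −(4.092)/5680 = -7.2048e-04; σ = Eε = 68400 · -7.2048e-04 = -49.28 MPa.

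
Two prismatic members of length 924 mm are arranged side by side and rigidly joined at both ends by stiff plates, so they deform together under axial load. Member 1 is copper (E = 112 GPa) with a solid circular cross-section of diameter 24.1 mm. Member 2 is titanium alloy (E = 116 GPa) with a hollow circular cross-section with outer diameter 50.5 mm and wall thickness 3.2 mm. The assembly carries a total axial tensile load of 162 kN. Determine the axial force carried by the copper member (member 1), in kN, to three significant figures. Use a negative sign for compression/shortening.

A_1 = 456.2 mm².
A_2 = 475.5 mm².
Equal strain + equilibrium ⇒ each member carries load in proportion to AE: A₁E₁ = 51090000 N, A₂E₂ = 55160000 N, ΣAE = 106300000 N.
F₁ = P·A₁E₁/ΣAE = 162000·51090000/106300000 = 77900 N.

77.9 kN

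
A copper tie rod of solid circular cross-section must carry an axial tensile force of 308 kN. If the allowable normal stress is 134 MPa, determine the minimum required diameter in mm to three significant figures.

Required area A ≥ P/σ_allow = 308000/134 = 2299 mm².
For a solid circular section, d ≥ √(4A/π) = 54.1 mm.

54.1 mm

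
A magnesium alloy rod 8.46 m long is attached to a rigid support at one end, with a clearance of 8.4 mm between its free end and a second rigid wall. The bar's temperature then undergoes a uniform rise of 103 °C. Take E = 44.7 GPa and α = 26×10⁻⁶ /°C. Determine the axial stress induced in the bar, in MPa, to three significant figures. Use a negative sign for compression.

Free thermal expansion αLΔT = 26e-6 · 8460 · 103 = 22.66 mm.
The walls engage after the gap closes; constrained expansion = 22.66 − 8.4 = 14.26 mm.
The walls impose strain ε = −(14.26)/8460 = -1.6851e-03; σ = Eε = 44700 · -1.6851e-03 = -75.32 MPa.

-75.3 MPa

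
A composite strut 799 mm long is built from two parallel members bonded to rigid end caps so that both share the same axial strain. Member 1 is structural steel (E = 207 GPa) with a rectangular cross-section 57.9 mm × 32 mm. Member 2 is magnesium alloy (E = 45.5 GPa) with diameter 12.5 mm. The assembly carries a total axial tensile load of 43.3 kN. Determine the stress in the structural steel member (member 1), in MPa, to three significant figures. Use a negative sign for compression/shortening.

A_1 = 1853 mm².
A_2 = 122.7 mm².
Equal strain + equilibrium ⇒ each member carries load in proportion to AE: A₁E₁ = 383500000 N, A₂E₂ = 5584000 N, ΣAE = 389100000 N.
σ₁ = P·E₁/ΣAE = 43300·207000/389100000 = 23.03 MPa.

23.0 MPa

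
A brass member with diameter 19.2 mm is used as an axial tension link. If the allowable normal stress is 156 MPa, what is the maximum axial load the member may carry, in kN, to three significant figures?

45.2 kN

A = 289.5 mm².
P_max = σ_allow · A = 156 · 289.5 = 45170 N = 45.17 kN.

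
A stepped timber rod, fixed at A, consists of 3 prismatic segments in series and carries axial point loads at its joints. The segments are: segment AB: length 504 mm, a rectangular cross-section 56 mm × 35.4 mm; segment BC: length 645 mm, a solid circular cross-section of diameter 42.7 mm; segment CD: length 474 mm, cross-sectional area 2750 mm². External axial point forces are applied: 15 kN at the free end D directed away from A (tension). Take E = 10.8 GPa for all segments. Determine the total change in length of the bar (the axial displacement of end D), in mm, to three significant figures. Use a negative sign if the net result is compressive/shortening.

Internal axial forces (sectioning from the free end, tension +): N_CD = 15 kN, N_BC = 15 kN, N_AB = 15 kN.
A_AB = 1982 mm².
A_BC = 1432 mm².
δ_AB = 15000·504/(1982·10800) = 0.3531 mm
δ_BC = 15000·645/(1432·10800) = 0.6256 mm
δ_CD = 15000·474/(2750·10800) = 0.2394 mm
δ = Σδ_i = 1.218 mm.

1.22 mm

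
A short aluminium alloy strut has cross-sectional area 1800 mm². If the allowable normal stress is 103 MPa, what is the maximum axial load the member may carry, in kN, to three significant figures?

P_max = σ_allow · A = 103 · 1800 = 185400 N = 185.4 kN.

185 kN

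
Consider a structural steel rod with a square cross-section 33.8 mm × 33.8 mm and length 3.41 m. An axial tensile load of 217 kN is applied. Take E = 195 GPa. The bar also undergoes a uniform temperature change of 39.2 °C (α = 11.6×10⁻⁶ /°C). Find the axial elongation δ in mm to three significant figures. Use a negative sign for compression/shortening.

4.87 mm

A = 1142 mm².
δ_mech = NL/(AE) = 217000·3410/(1142·195000) = 3.322 mm.
δ_thermal = αLΔT = 11.6e-6·3410·39.2 = 1.551 mm.
δ = δ_mech + δ_thermal = 4.872 mm.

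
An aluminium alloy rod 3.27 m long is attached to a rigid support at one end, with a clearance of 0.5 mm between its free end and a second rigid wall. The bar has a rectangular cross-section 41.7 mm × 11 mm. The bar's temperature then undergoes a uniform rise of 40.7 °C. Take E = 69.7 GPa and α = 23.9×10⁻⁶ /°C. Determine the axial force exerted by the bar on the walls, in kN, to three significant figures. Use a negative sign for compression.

-26.2 kN

Free thermal expansion αLΔT = 23.9e-6 · 3270 · 40.7 = 3.181 mm.
The walls engage after the gap closes; constrained expansion = 3.181 − 0.5 = 2.681 mm.
The walls impose strain ε = −(2.681)/3270 = -8.1982e-04; σ = Eε = 69700 · -8.1982e-04 = -57.14 MPa.
Wall reaction R = σ·A = -57.14·458.7 = -26210 N = -26.21 kN.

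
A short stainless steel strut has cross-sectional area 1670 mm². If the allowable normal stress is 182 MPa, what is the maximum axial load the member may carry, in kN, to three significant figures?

304 kN

P_max = σ_allow · A = 182 · 1670 = 303900 N = 303.9 kN.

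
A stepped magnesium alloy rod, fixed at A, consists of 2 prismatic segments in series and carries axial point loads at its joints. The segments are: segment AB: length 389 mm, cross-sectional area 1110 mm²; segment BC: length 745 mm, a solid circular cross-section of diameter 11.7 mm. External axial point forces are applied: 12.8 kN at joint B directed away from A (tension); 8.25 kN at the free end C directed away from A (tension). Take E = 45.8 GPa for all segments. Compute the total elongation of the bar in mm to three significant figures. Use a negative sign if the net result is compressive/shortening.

1.41 mm

Internal axial forces (sectioning from the free end, tension +): N_BC = 8.25 kN, N_AB = 21.05 kN.
A_BC = 107.5 mm².
δ_AB = 21050·389/(1110·45800) = 0.1611 mm
δ_BC = 8250·745/(107.5·45800) = 1.248 mm
δ = Σδ_i = 1.409 mm.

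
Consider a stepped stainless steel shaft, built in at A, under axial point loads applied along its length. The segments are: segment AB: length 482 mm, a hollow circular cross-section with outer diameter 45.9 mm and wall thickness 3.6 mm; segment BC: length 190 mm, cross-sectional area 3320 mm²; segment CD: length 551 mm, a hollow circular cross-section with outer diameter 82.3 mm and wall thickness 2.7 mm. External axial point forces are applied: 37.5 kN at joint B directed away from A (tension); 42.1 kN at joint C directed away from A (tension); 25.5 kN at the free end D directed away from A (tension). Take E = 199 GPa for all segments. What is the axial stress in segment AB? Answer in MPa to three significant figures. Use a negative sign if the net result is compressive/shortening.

220 MPa

Internal axial forces (sectioning from the free end, tension +): N_CD = 25.5 kN, N_BC = 67.6 kN, N_AB = 105.1 kN.
A_AB = 478.4 mm².
σ_AB = N_AB/A_AB = 105100/478.4 = 219.7 MPa.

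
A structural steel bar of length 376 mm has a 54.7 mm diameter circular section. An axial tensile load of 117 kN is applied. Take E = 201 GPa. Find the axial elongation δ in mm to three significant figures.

0.0931 mm

A = 2350 mm².
δ_mech = NL/(AE) = 117000·376/(2350·201000) = 0.09314 mm.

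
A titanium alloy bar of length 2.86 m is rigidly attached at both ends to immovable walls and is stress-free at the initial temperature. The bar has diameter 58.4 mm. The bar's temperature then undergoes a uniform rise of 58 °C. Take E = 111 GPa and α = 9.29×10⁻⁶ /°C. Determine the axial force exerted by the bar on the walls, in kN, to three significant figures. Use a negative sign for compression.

-160 kN

Free thermal expansion αLΔT = 9.29e-6 · 2860 · 58 = 1.541 mm.
The walls impose strain ε = −(1.541)/2860 = -5.3882e-04; σ = Eε = 111000 · -5.3882e-04 = -59.81 MPa.
Wall reaction R = σ·A = -59.81·2679 = -160200 N = -160.2 kN.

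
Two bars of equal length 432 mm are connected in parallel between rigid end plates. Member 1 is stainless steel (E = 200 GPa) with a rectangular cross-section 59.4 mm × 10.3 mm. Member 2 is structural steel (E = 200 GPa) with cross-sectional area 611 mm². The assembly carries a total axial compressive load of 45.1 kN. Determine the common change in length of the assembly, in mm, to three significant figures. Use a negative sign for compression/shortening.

A_1 = 611.8 mm².
Equal strain + equilibrium ⇒ each member carries load in proportion to AE: A₁E₁ = 122400000 N, A₂E₂ = 122200000 N, ΣAE = 244600000 N.
δ = PL/ΣAE = -45100·432/244600000 = -0.07967 mm.

-0.0797 mm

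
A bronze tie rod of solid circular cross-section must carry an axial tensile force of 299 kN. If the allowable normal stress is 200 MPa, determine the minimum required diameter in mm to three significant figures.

43.6 mm

Required area A ≥ P/σ_allow = 299000/200 = 1495 mm².
For a solid circular section, d ≥ √(4A/π) = 43.63 mm.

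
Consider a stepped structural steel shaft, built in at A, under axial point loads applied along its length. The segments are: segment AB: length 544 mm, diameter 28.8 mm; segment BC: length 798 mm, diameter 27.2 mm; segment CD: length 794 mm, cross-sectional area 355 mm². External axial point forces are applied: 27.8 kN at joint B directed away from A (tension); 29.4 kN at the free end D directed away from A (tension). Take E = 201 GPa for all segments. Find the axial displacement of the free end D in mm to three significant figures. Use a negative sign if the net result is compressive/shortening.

0.766 mm

Internal axial forces (sectioning from the free end, tension +): N_CD = 29.4 kN, N_BC = 29.4 kN, N_AB = 57.2 kN.
A_AB = 651.4 mm².
A_BC = 581.1 mm².
δ_AB = 57200·544/(651.4·201000) = 0.2376 mm
δ_BC = 29400·798/(581.1·201000) = 0.2009 mm
δ_CD = 29400·794/(355·201000) = 0.3271 mm
δ = Σδ_i = 0.7657 mm.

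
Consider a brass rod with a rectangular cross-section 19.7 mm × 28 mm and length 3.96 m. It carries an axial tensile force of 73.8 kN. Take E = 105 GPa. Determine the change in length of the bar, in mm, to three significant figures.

5.05 mm

A = 551.6 mm².
δ_mech = NL/(AE) = 73800·3960/(551.6·105000) = 5.046 mm.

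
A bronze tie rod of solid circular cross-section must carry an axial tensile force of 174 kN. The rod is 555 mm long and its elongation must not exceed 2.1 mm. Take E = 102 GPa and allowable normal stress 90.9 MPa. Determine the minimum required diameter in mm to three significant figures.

Required area A ≥ P/σ_allow = 174000/90.9 = 1914 mm².
For a solid circular section, d ≥ √(4A/π) = 49.37 mm.
Elongation limit: A ≥ PL/(Eδ_allow) = 174000·555/(102000·2.1) = 450.8 mm² ⇒ d ≥ 23.96 mm.
The stress limit governs.

49.4 mm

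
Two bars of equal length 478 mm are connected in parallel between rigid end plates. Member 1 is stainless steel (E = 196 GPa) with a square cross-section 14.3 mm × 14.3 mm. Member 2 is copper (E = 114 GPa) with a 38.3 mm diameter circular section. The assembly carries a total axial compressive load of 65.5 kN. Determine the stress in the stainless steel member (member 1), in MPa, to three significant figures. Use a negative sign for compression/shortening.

A_1 = 204.5 mm².
A_2 = 1152 mm².
Equal strain + equilibrium ⇒ each member carries load in proportion to AE: A₁E₁ = 40080000 N, A₂E₂ = 131300000 N, ΣAE = 171400000 N.
σ₁ = P·E₁/ΣAE = -65500·196000/171400000 = -74.89 MPa.

-74.9 MPa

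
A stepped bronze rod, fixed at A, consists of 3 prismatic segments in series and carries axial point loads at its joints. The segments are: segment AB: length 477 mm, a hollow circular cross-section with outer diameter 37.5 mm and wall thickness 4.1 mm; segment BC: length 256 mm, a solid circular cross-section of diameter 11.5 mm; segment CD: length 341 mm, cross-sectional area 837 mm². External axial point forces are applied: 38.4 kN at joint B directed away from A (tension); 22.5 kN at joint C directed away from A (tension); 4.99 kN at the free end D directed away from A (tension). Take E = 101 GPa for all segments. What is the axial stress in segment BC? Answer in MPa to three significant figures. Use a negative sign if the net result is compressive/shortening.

Internal axial forces (sectioning from the free end, tension +): N_CD = 4.99 kN, N_BC = 27.49 kN, N_AB = 65.89 kN.
A_BC = 103.9 mm².
σ_BC = N_BC/A_BC = 27490/103.9 = 264.7 MPa.

265 MPa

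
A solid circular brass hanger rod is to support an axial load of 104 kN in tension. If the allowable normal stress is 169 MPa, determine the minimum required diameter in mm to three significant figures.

Required area A ≥ P/σ_allow = 104000/169 = 615.4 mm².
For a solid circular section, d ≥ √(4A/π) = 27.99 mm.

28.0 mm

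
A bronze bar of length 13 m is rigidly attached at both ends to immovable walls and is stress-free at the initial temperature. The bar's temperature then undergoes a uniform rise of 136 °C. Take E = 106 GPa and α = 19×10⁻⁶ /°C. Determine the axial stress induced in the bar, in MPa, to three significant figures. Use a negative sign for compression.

-274 MPa

Free thermal expansion αLΔT = 19e-6 · 13000 · 136 = 33.59 mm.
The walls impose strain ε = −(33.59)/13000 = -2.5840e-03; σ = Eε = 106000 · -2.5840e-03 = -273.9 MPa.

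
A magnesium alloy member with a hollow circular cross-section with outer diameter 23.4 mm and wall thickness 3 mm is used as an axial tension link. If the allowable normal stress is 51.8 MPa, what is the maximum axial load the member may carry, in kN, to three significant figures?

9.96 kN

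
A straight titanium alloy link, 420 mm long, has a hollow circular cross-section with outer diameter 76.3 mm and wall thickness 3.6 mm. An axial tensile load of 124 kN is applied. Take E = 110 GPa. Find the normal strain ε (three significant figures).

0.00137

A = 822.2 mm².
σ = N/A = 150.8 MPa; ε = σ/E = 150.8/110000 = 1.371e-03.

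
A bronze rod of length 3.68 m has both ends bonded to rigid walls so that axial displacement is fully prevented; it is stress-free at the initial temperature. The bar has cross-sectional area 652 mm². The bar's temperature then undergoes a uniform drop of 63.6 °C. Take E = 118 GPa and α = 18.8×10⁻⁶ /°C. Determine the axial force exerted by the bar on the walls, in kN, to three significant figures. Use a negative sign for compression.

Free thermal expansion αLΔT = 18.8e-6 · 3680 · -63.6 = -4.4 mm.
The walls impose strain ε = −(-4.4)/3680 = 1.1957e-03; σ = Eε = 118000 · 1.1957e-03 = 141.1 MPa.
Wall reaction R = σ·A = 141.1·652 = 91990 N = 91.99 kN.

92.0 kN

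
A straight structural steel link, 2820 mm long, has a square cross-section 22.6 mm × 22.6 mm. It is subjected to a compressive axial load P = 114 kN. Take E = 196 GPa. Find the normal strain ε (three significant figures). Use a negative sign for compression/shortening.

A = 510.8 mm².
σ = N/A = -223.2 MPa; ε = σ/E = -223.2/196000 = -1.139e-03.

-0.00114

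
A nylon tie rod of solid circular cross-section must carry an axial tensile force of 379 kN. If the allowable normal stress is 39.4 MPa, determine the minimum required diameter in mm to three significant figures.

Required area A ≥ P/σ_allow = 379000/39.4 = 9619 mm².
For a solid circular section, d ≥ √(4A/π) = 110.7 mm.

111 mm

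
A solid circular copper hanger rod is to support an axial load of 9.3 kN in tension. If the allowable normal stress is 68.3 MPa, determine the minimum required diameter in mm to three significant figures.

13.2 mm

Required area A ≥ P/σ_allow = 9300/68.3 = 136.2 mm².
For a solid circular section, d ≥ √(4A/π) = 13.17 mm.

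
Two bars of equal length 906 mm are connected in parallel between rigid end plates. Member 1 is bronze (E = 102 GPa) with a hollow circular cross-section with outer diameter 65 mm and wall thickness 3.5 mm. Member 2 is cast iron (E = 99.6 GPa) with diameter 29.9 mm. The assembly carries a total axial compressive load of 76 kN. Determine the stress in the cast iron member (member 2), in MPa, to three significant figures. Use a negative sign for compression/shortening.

-54.5 MPa

A_1 = 676.2 mm².
A_2 = 702.2 mm².
Equal strain + equilibrium ⇒ each member carries load in proportion to AE: A₁E₁ = 68980000 N, A₂E₂ = 69930000 N, ΣAE = 138900000 N.
σ₂ = P·E₂/ΣAE = -76000·99600/138900000 = -54.49 MPa.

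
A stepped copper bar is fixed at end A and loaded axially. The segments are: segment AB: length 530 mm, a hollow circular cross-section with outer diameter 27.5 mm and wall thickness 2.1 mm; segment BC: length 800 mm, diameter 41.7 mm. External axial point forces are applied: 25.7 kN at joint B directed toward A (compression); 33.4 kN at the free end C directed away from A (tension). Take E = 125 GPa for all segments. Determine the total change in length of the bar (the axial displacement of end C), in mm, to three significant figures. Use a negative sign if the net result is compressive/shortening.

0.351 mm

Internal axial forces (sectioning from the free end, tension +): N_BC = 33.4 kN, N_AB = 7.7 kN.
A_AB = 167.6 mm².
A_BC = 1366 mm².
δ_AB = 7700·530/(167.6·125000) = 0.1948 mm
δ_BC = 33400·800/(1366·125000) = 0.1565 mm
δ = Σδ_i = 0.3513 mm.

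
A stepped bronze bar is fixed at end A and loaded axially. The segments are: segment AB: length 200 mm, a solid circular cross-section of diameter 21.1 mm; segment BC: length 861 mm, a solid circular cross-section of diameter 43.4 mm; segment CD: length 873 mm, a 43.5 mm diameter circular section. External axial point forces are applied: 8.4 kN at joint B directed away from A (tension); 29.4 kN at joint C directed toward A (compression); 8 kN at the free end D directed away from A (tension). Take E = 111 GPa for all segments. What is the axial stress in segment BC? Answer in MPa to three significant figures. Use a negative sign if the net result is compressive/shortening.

-14.5 MPa

Internal axial forces (sectioning from the free end, tension +): N_CD = 8 kN, N_BC = -21.4 kN, N_AB = -13 kN.
A_BC = 1479 mm².
σ_BC = N_BC/A_BC = -21400/1479 = -14.47 MPa.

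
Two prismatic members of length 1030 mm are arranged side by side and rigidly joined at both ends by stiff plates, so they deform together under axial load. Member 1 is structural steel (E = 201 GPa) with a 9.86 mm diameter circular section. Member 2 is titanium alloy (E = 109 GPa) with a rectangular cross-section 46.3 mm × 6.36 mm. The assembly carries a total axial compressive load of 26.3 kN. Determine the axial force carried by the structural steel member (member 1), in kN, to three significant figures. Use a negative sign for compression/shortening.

A_1 = 76.36 mm².
A_2 = 294.5 mm².
Equal strain + equilibrium ⇒ each member carries load in proportion to AE: A₁E₁ = 15350000 N, A₂E₂ = 32100000 N, ΣAE = 47440000 N.
F₁ = P·A₁E₁/ΣAE = -26300·15350000/47440000 = -8508 N.

-8.51 kN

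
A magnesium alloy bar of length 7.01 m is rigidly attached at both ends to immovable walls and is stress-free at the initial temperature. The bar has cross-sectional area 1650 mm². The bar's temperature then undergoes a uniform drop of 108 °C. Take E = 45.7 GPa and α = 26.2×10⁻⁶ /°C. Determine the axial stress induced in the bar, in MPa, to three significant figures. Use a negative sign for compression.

129 MPa

Free thermal expansion αLΔT = 26.2e-6 · 7010 · -108 = -19.84 mm.
The walls impose strain ε = −(-19.84)/7010 = 2.8296e-03; σ = Eε = 45700 · 2.8296e-03 = 129.3 MPa.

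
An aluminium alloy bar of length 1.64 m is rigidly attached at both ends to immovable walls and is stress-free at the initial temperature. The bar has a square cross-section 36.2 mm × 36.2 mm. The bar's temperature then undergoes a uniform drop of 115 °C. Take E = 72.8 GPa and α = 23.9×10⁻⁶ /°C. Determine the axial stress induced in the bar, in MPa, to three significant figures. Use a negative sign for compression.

200 MPa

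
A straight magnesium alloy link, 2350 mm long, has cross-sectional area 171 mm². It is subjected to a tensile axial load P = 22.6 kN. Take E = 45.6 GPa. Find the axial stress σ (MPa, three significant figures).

σ = N/A = 22600/171 = 132.2 MPa.

132 MPa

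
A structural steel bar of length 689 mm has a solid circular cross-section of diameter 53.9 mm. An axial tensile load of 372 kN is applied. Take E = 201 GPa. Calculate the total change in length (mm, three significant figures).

A = 2282 mm².
δ_mech = NL/(AE) = 372000·689/(2282·201000) = 0.5589 mm.

0.559 mm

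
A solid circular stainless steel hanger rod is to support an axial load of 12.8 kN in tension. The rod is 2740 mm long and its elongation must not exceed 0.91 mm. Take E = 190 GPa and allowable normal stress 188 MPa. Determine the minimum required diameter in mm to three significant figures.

16.1 mm

Required area A ≥ P/σ_allow = 12800/188 = 68.09 mm².
For a solid circular section, d ≥ √(4A/π) = 9.311 mm.
Elongation limit: A ≥ PL/(Eδ_allow) = 12800·2740/(190000·0.91) = 202.8 mm² ⇒ d ≥ 16.07 mm.
The elongation limit governs.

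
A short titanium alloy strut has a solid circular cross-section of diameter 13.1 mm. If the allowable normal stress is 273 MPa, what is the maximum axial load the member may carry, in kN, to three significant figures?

36.8 kN

A = 134.8 mm².
P_max = σ_allow · A = 273 · 134.8 = 36800 N = 36.8 kN.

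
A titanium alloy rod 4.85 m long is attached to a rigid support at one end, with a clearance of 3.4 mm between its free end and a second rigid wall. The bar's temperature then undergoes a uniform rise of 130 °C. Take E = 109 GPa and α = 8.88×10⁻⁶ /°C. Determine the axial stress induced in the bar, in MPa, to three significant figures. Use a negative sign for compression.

-49.4 MPa

Free thermal expansion αLΔT = 8.88e-6 · 4850 · 130 = 5.599 mm.
The walls engage after the gap closes; constrained expansion = 5.599 − 3.4 = 2.199 mm.
The walls impose strain ε = −(2.199)/4850 = -4.5337e-04; σ = Eε = 109000 · -4.5337e-04 = -49.42 MPa.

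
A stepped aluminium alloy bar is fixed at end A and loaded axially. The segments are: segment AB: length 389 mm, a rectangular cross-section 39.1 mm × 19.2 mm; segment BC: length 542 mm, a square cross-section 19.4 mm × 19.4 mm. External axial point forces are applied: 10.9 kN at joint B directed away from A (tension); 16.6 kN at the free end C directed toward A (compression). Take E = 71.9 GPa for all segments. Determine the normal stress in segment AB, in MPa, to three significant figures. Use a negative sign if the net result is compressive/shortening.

Internal axial forces (sectioning from the free end, tension +): N_BC = -16.6 kN, N_AB = -5.7 kN.
A_AB = 750.7 mm².
σ_AB = N_AB/A_AB = -5700/750.7 = -7.593 MPa.

-7.59 MPa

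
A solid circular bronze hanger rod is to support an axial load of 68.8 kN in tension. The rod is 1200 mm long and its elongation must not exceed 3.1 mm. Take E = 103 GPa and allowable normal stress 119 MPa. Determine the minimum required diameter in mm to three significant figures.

27.1 mm

Required area A ≥ P/σ_allow = 68800/119 = 578.2 mm².
For a solid circular section, d ≥ √(4A/π) = 27.13 mm.
Elongation limit: A ≥ PL/(Eδ_allow) = 68800·1200/(103000·3.1) = 258.6 mm² ⇒ d ≥ 18.14 mm.
The stress limit governs.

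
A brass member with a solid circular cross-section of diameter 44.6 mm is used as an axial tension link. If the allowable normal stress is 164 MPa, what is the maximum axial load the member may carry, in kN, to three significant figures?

A = 1562 mm².
P_max = σ_allow · A = 164 · 1562 = 256200 N = 256.2 kN.

256 kN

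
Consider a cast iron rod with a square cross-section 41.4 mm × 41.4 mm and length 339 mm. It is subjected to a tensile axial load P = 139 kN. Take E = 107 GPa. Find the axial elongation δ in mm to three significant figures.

0.257 mm

A = 1714 mm².
δ_mech = NL/(AE) = 139000·339/(1714·107000) = 0.2569 mm.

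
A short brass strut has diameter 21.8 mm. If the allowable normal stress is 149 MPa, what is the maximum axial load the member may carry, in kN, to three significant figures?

55.6 kN

A = 373.3 mm².
P_max = σ_allow · A = 149 · 373.3 = 55610 N = 55.61 kN.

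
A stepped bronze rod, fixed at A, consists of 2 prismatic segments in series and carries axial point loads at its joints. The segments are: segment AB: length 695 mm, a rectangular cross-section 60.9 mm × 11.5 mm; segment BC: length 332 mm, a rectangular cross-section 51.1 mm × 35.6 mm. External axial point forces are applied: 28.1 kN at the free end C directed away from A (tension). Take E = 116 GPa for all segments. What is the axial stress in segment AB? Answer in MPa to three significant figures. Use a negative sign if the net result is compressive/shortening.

Internal axial forces (sectioning from the free end, tension +): N_BC = 28.1 kN, N_AB = 28.1 kN.
A_AB = 700.4 mm².
σ_AB = N_AB/A_AB = 28100/700.4 = 40.12 MPa.

40.1 MPa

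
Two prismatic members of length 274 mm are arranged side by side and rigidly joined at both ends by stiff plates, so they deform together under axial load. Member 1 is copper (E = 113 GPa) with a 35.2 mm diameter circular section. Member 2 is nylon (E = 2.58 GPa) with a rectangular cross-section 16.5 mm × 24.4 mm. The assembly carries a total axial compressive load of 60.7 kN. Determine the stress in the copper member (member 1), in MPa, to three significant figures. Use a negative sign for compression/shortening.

A_1 = 973.1 mm².
A_2 = 402.6 mm².
Equal strain + equilibrium ⇒ each member carries load in proportion to AE: A₁E₁ = 110000000 N, A₂E₂ = 1039000 N, ΣAE = 111000000 N.
σ₁ = P·E₁/ΣAE = -60700·113000/111000000 = -61.79 MPa.

-61.8 MPa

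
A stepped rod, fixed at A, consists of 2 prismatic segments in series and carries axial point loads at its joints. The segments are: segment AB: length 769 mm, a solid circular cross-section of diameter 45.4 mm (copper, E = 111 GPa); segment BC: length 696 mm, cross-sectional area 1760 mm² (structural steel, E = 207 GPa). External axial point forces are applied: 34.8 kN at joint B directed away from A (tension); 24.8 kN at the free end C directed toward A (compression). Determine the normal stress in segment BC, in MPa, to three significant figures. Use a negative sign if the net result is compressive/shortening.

-14.1 MPa

Internal axial forces (sectioning from the free end, tension +): N_BC = -24.8 kN, N_AB = 10 kN.
σ_BC = N_BC/A_BC = -24800/1760 = -14.09 MPa.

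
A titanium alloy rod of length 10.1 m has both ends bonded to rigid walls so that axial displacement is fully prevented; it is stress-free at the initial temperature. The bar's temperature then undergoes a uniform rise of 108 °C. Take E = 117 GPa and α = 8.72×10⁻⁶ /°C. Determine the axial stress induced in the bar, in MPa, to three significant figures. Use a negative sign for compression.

-110 MPa

Free thermal expansion αLΔT = 8.72e-6 · 10100 · 108 = 9.512 mm.
The walls impose strain ε = −(9.512)/10100 = -9.4176e-04; σ = Eε = 117000 · -9.4176e-04 = -110.2 MPa.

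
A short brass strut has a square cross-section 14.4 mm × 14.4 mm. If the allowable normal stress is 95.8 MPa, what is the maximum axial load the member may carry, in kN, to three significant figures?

19.9 kN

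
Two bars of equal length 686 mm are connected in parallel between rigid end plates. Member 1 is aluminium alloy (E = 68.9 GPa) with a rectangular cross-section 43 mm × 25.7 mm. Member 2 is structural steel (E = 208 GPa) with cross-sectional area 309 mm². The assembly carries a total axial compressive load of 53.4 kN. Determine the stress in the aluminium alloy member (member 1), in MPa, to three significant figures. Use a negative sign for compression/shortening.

A_1 = 1105 mm².
Equal strain + equilibrium ⇒ each member carries load in proportion to AE: A₁E₁ = 76140000 N, A₂E₂ = 64270000 N, ΣAE = 140400000 N.
σ₁ = P·E₁/ΣAE = -53400·68900/140400000 = -26.2 MPa.

-26.2 MPa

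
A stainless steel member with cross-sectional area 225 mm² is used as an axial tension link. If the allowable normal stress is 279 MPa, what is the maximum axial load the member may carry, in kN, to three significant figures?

P_max = σ_allow · A = 279 · 225 = 62780 N = 62.77 kN.

62.8 kN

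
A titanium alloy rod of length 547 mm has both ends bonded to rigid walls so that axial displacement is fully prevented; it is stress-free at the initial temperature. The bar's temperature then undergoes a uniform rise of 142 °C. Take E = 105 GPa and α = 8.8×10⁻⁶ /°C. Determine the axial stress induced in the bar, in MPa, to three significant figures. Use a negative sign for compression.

-131 MPa

Free thermal expansion αLΔT = 8.8e-6 · 547 · 142 = 0.6835 mm.
The walls impose strain ε = −(0.6835)/547 = -1.2496e-03; σ = Eε = 105000 · -1.2496e-03 = -131.2 MPa.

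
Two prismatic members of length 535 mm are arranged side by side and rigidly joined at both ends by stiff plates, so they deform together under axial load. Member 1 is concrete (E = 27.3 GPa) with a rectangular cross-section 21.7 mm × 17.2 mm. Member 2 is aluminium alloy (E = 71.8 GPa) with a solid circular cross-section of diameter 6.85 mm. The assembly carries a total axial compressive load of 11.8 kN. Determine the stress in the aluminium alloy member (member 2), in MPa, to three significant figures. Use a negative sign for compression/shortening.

A_1 = 373.2 mm².
A_2 = 36.85 mm².
Equal strain + equilibrium ⇒ each member carries load in proportion to AE: A₁E₁ = 10190000 N, A₂E₂ = 2646000 N, ΣAE = 12840000 N.
σ₂ = P·E₂/ΣAE = -11800·71800/12840000 = -66.01 MPa.

-66.0 MPa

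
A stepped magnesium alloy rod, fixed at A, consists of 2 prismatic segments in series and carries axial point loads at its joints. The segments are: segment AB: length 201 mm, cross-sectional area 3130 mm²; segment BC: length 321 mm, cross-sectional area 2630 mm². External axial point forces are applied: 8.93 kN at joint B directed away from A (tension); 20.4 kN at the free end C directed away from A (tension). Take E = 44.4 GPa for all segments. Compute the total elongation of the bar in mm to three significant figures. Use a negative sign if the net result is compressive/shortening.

Internal axial forces (sectioning from the free end, tension +): N_BC = 20.4 kN, N_AB = 29.33 kN.
δ_AB = 29330·201/(3130·44400) = 0.04242 mm
δ_BC = 20400·321/(2630·44400) = 0.05608 mm
δ = Σδ_i = 0.0985 mm.

0.0985 mm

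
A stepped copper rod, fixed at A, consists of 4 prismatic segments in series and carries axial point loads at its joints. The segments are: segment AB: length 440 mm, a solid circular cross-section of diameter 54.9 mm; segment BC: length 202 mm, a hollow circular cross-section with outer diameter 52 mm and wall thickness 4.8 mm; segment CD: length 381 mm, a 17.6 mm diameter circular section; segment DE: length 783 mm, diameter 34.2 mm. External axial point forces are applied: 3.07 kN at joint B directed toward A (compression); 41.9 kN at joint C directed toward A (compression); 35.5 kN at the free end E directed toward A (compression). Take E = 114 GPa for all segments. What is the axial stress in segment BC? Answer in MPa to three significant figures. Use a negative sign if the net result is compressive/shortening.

Internal axial forces (sectioning from the free end, tension +): N_DE = -35.5 kN, N_CD = -35.5 kN, N_BC = -77.4 kN, N_AB = -80.47 kN.
A_BC = 711.8 mm².
σ_BC = N_BC/A_BC = -77400/711.8 = -108.7 MPa.

-109 MPa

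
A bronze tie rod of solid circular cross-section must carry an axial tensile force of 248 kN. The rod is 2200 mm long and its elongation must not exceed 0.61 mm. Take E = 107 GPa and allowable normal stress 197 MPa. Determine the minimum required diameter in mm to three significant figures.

103 mm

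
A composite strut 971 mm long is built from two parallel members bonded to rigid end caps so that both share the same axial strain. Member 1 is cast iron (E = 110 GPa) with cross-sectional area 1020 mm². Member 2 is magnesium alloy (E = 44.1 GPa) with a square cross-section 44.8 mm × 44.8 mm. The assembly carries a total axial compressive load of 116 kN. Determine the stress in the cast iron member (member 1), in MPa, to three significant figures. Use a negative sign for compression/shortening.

A_2 = 2007 mm².
Equal strain + equilibrium ⇒ each member carries load in proportion to AE: A₁E₁ = 112200000 N, A₂E₂ = 88510000 N, ΣAE = 200700000 N.
σ₁ = P·E₁/ΣAE = -116000·110000/200700000 = -63.57 MPa.

-63.6 MPa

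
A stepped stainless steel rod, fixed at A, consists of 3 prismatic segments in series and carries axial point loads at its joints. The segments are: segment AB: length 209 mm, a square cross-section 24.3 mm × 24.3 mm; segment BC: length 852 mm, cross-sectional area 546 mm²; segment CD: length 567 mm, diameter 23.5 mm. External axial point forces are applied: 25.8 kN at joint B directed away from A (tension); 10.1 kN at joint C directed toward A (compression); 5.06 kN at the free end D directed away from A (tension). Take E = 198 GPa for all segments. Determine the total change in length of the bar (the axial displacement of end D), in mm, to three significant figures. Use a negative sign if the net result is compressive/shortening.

0.0308 mm

Internal axial forces (sectioning from the free end, tension +): N_CD = 5.06 kN, N_BC = -5.04 kN, N_AB = 20.76 kN.
A_AB = 590.5 mm².
A_CD = 433.7 mm².
δ_AB = 20760·209/(590.5·198000) = 0.03711 mm
δ_BC = -5040·852/(546·198000) = -0.03972 mm
δ_CD = 5060·567/(433.7·198000) = 0.03341 mm
δ = Σδ_i = 0.0308 mm.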